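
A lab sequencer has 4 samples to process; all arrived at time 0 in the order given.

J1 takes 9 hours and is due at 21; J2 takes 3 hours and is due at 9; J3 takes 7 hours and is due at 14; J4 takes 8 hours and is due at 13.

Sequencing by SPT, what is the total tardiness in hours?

11

SPT (increasing processing time): J2 J3 J4 J1.
J2: 0→3, due 9, tardiness 0
J3: 3→10, due 14, tardiness 0
J4: 10→18, due 13, tardiness 5
J1: 18→27, due 21, tardiness 6
Sum = 0+0+5+6 = 11.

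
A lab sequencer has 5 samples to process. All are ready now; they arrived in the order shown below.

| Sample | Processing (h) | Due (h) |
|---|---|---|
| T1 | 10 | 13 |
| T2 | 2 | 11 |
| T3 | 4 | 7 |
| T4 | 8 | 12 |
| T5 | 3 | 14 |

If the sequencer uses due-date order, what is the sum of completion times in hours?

75

EDD (increasing due date): T3 T2 T4 T1 T5.
T3: 0→4
T2: 4→6
T4: 6→14
T1: 14→24
T5: 24→27
Sum = 4+6+14+24+27 = 75.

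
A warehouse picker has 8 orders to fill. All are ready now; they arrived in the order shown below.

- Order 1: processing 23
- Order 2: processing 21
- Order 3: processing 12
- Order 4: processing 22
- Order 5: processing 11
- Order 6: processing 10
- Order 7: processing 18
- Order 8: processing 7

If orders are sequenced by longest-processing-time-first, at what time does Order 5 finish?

LPT (decreasing processing time): Order 1 Order 4 Order 2 Order 7 Order 3 Order 5 Order 6 Order 8.
Order 1: 0→23
Order 4: 23→45
Order 2: 45→66
Order 7: 66→84
Order 3: 84→96
Order 5: 96→107

107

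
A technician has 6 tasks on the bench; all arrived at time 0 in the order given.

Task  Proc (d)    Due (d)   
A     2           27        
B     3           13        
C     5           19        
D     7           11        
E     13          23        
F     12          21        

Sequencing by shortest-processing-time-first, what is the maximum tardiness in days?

SPT (increasing processing time): A B C D F E.
A: 0→2, due 27, tardiness 0
B: 2→5, due 13, tardiness 0
C: 5→10, due 19, tardiness 0
D: 10→17, due 11, tardiness 6
F: 17→29, due 21, tardiness 8
E: 29→42, due 23, tardiness 19
Maximum = 19.

19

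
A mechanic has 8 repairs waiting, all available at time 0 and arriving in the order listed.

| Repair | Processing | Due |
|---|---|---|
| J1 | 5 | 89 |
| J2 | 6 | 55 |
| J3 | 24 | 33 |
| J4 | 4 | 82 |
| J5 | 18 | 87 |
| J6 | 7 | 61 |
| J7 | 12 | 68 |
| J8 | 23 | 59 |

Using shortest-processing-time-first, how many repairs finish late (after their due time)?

2

SPT (increasing processing time): J4 J1 J2 J6 J7 J5 J8 J3.
J4: 0→4, due 82, tardiness 0
J1: 4→9, due 89, tardiness 0
J2: 9→15, due 55, tardiness 0
J6: 15→22, due 61, tardiness 0
J7: 22→34, due 68, tardiness 0
J5: 34→52, due 87, tardiness 0
J8: 52→75, due 59, tardiness 16
J3: 75→99, due 33, tardiness 66
Late repairs: 2.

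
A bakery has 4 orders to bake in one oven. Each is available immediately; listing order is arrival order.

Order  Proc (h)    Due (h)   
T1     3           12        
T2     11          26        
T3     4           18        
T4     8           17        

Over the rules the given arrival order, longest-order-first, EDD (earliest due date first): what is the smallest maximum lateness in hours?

FIFO (arrival order): T1 T2 T3 T4.
T1: 0→3, due 12, lateness -9
T2: 3→14, due 26, lateness -12
T3: 14→18, due 18, lateness 0
T4: 18→26, due 17, lateness 9
Maximum = 9.
LPT (decreasing processing time): T2 T4 T3 T1.
T2: 0→11, due 26, lateness -15
T4: 11→19, due 17, lateness 2
T3: 19→23, due 18, lateness 5
T1: 23→26, due 12, lateness 14
Maximum = 14.
EDD (increasing due date): T1 T4 T3 T2.
T1: 0→3, due 12, lateness -9
T4: 3→11, due 17, lateness -6
T3: 11→15, due 18, lateness -3
T2: 15→26, due 26, lateness 0
Maximum = 0.
FIFO 9, LPT 14, EDD 0 → minimum 0.

0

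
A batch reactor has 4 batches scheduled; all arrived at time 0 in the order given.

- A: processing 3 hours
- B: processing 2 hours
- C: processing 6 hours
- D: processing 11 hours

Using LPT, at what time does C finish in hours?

17

LPT (decreasing processing time): D C A B.
D: 0→11
C: 11→17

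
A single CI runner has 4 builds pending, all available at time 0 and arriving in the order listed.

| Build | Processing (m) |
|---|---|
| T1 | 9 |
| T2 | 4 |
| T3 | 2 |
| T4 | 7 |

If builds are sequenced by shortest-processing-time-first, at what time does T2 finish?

6

SPT (increasing processing time): T3 T2 T4 T1.
T3: 0→2
T2: 2→6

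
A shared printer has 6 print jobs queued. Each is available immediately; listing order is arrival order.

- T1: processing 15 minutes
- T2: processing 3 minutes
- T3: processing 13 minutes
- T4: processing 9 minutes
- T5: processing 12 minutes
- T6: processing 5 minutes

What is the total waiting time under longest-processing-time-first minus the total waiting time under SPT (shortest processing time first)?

87

LPT (decreasing processing time): T1 T3 T5 T4 T6 T2.
T1: waits 0, runs 0→15
T3: waits 15, runs 15→28
T5: waits 28, runs 28→40
T4: waits 40, runs 40→49
T6: waits 49, runs 49→54
T2: waits 54, runs 54→57
Sum = 0+15+28+40+49+54 = 186.
SPT (increasing processing time): T2 T6 T4 T5 T3 T1.
T2: waits 0, runs 0→3
T6: waits 3, runs 3→8
T4: waits 8, runs 8→17
T5: waits 17, runs 17→29
T3: waits 29, runs 29→42
T1: waits 42, runs 42→57
Sum = 0+3+8+17+29+42 = 99.
Difference = 186 − 99 = 87.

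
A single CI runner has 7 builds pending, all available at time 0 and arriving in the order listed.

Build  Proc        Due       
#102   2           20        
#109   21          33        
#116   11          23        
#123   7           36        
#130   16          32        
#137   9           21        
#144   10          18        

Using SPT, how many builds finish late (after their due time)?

4

SPT (increasing processing time): #102 #123 #137 #144 #116 #130 #109.
#102: 0→2, due 20, tardiness 0
#123: 2→9, due 36, tardiness 0
#137: 9→18, due 21, tardiness 0
#144: 18→28, due 18, tardiness 10
#116: 28→39, due 23, tardiness 16
#130: 39→55, due 32, tardiness 23
#109: 55→76, due 33, tardiness 43
Late builds: 4.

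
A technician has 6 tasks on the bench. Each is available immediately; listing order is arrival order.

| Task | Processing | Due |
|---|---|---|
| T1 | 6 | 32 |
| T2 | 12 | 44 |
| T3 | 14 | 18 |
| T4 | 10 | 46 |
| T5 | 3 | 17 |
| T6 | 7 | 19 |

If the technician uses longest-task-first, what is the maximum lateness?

35

LPT (decreasing processing time): T3 T2 T4 T6 T1 T5.
T3: 0→14, due 18, lateness -4
T2: 14→26, due 44, lateness -18
T4: 26→36, due 46, lateness -10
T6: 36→43, due 19, lateness 24
T1: 43→49, due 32, lateness 17
T5: 49→52, due 17, lateness 35
Maximum = 35.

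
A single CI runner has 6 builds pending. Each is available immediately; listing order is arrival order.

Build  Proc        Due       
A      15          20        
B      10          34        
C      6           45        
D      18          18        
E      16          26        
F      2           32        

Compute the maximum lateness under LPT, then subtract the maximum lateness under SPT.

LPT (decreasing processing time): D E A B C F.
D: 0→18, due 18, lateness 0
E: 18→34, due 26, lateness 8
A: 34→49, due 20, lateness 29
B: 49→59, due 34, lateness 25
C: 59→65, due 45, lateness 20
F: 65→67, due 32, lateness 35
Maximum = 35.
SPT (increasing processing time): F C B A E D.
F: 0→2, due 32, lateness -30
C: 2→8, due 45, lateness -37
B: 8→18, due 34, lateness -16
A: 18→33, due 20, lateness 13
E: 33→49, due 26, lateness 23
D: 49→67, due 18, lateness 49
Maximum = 49.
Difference = 35 − 49 = -14.

-14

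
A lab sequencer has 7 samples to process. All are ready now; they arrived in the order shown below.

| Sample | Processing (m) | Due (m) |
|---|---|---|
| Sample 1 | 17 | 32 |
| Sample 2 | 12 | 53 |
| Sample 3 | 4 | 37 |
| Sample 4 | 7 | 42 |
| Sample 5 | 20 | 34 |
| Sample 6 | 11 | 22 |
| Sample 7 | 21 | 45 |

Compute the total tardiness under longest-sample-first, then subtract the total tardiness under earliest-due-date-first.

LPT (decreasing processing time): Sample 7 Sample 5 Sample 1 Sample 2 Sample 6 Sample 4 Sample 3.
Sample 7: 0→21, due 45, tardiness 0
Sample 5: 21→41, due 34, tardiness 7
Sample 1: 41→58, due 32, tardiness 26
Sample 2: 58→70, due 53, tardiness 17
Sample 6: 70→81, due 22, tardiness 59
Sample 4: 81→88, due 42, tardiness 46
Sample 3: 88→92, due 37, tardiness 55
Sum = 0+7+26+17+59+46+55 = 210.
EDD (increasing due date): Sample 6 Sample 1 Sample 5 Sample 3 Sample 4 Sample 7 Sample 2.
Sample 6: 0→11, due 22, tardiness 0
Sample 1: 11→28, due 32, tardiness 0
Sample 5: 28→48, due 34, tardiness 14
Sample 3: 48→52, due 37, tardiness 15
Sample 4: 52→59, due 42, tardiness 17
Sample 7: 59→80, due 45, tardiness 35
Sample 2: 80→92, due 53, tardiness 39
Sum = 0+0+14+15+17+35+39 = 120.
Difference = 210 − 120 = 90.

90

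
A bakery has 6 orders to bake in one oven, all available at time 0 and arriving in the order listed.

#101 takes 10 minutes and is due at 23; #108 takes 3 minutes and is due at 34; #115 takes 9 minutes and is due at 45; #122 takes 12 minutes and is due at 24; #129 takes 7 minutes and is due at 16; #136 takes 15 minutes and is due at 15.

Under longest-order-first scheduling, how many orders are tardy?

LPT (decreasing processing time): #136 #122 #101 #115 #129 #108.
#136: 0→15, due 15, tardiness 0
#122: 15→27, due 24, tardiness 3
#101: 27→37, due 23, tardiness 14
#115: 37→46, due 45, tardiness 1
#129: 46→53, due 16, tardiness 37
#108: 53→56, due 34, tardiness 22
Late orders: 5.

5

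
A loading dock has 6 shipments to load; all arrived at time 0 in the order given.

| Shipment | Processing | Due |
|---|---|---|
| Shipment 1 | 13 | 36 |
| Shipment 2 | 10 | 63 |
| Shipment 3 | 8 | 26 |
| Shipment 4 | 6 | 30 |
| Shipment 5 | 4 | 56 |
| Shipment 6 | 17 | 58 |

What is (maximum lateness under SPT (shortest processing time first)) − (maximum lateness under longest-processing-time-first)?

-19

SPT (increasing processing time): Shipment 5 Shipment 4 Shipment 3 Shipment 2 Shipment 1 Shipment 6.
Shipment 5: 0→4, due 56, lateness -52
Shipment 4: 4→10, due 30, lateness -20
Shipment 3: 10→18, due 26, lateness -8
Shipment 2: 18→28, due 63, lateness -35
Shipment 1: 28→41, due 36, lateness 5
Shipment 6: 41→58, due 58, lateness 0
Maximum = 5.
LPT (decreasing processing time): Shipment 6 Shipment 1 Shipment 2 Shipment 3 Shipment 4 Shipment 5.
Shipment 6: 0→17, due 58, lateness -41
Shipment 1: 17→30, due 36, lateness -6
Shipment 2: 30→40, due 63, lateness -23
Shipment 3: 40→48, due 26, lateness 22
Shipment 4: 48→54, due 30, lateness 24
Shipment 5: 54→58, due 56, lateness 2
Maximum = 24.
Difference = 5 − 24 = -19.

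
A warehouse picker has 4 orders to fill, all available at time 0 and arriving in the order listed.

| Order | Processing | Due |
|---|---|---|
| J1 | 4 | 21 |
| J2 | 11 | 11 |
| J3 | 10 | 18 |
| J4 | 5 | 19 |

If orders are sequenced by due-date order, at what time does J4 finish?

EDD (increasing due date): J2 J3 J4 J1.
J2: 0→11
J3: 11→21
J4: 21→26

26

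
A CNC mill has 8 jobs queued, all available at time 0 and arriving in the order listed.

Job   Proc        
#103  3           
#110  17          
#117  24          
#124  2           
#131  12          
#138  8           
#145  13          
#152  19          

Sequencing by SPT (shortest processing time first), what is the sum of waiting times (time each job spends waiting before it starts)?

212

SPT (increasing processing time): #124 #103 #138 #131 #145 #110 #152 #117.
#124: waits 0, runs 0→2
#103: waits 2, runs 2→5
#138: waits 5, runs 5→13
#131: waits 13, runs 13→25
#145: waits 25, runs 25→38
#110: waits 38, runs 38→55
#152: waits 55, runs 55→74
#117: waits 74, runs 74→98
Sum = 0+2+5+13+25+38+55+74 = 212.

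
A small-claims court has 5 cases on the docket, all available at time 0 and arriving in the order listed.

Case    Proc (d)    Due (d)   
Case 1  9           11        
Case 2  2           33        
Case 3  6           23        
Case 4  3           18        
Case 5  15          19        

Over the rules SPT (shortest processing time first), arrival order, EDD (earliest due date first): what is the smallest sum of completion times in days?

73

SPT (increasing processing time): Case 2 Case 4 Case 3 Case 1 Case 5.
Case 2: 0→2
Case 4: 2→5
Case 3: 5→11
Case 1: 11→20
Case 5: 20→35
Sum = 2+5+11+20+35 = 73.
FIFO (arrival order): Case 1 Case 2 Case 3 Case 4 Case 5.
Case 1: 0→9
Case 2: 9→11
Case 3: 11→17
Case 4: 17→20
Case 5: 20→35
Sum = 9+11+17+20+35 = 92.
EDD (increasing due date): Case 1 Case 4 Case 5 Case 3 Case 2.
Case 1: 0→9
Case 4: 9→12
Case 5: 12→27
Case 3: 27→33
Case 2: 33→35
Sum = 9+12+27+33+35 = 116.
SPT 73, FIFO 92, EDD 116 → minimum 73.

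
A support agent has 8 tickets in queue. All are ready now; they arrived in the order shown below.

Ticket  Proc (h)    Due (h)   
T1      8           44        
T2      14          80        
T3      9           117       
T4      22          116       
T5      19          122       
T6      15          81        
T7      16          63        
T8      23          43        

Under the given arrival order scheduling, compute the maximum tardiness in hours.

83

FIFO (arrival order): T1 T2 T3 T4 T5 T6 T7 T8.
T1: 0→8, due 44, tardiness 0
T2: 8→22, due 80, tardiness 0
T3: 22→31, due 117, tardiness 0
T4: 31→53, due 116, tardiness 0
T5: 53→72, due 122, tardiness 0
T6: 72→87, due 81, tardiness 6
T7: 87→103, due 63, tardiness 40
T8: 103→126, due 43, tardiness 83
Maximum = 83.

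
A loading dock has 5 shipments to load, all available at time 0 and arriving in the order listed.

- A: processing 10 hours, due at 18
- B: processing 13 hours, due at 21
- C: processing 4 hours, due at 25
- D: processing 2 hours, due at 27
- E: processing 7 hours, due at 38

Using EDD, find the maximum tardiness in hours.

2

EDD (increasing due date): A B C D E.
A: 0→10, due 18, tardiness 0
B: 10→23, due 21, tardiness 2
C: 23→27, due 25, tardiness 2
D: 27→29, due 27, tardiness 2
E: 29→36, due 38, tardiness 0
Maximum = 2.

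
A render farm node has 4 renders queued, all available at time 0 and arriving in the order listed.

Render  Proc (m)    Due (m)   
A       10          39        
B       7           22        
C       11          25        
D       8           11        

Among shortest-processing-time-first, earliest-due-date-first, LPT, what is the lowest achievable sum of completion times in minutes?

SPT (increasing processing time): B D A C.
B: 0→7
D: 7→15
A: 15→25
C: 25→36
Sum = 7+15+25+36 = 83.
EDD (increasing due date): D B C A.
D: 0→8
B: 8→15
C: 15→26
A: 26→36
Sum = 8+15+26+36 = 85.
LPT (decreasing processing time): C A D B.
C: 0→11
A: 11→21
D: 21→29
B: 29→36
Sum = 11+21+29+36 = 97.
SPT 83, EDD 85, LPT 97 → minimum 83.

83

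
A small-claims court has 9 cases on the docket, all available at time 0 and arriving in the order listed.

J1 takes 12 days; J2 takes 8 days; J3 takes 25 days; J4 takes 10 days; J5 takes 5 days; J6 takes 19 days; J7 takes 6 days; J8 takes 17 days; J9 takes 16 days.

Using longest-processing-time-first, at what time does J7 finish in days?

113

LPT (decreasing processing time): J3 J6 J8 J9 J1 J4 J2 J7 J5.
J3: 0→25
J6: 25→44
J8: 44→61
J9: 61→77
J1: 77→89
J4: 89→99
J2: 99→107
J7: 107→113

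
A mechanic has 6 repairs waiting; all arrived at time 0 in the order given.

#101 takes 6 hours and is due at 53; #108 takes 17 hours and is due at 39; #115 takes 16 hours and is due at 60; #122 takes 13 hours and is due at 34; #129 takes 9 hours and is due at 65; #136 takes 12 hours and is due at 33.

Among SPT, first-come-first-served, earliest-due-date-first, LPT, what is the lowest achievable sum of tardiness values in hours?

15

SPT (increasing processing time): #101 #129 #136 #122 #115 #108.
#101: 0→6, due 53, tardiness 0
#129: 6→15, due 65, tardiness 0
#136: 15→27, due 33, tardiness 0
#122: 27→40, due 34, tardiness 6
#115: 40→56, due 60, tardiness 0
#108: 56→73, due 39, tardiness 34
Sum = 0+0+0+6+0+34 = 40.
FIFO (arrival order): #101 #108 #115 #122 #129 #136.
#101: 0→6, due 53, tardiness 0
#108: 6→23, due 39, tardiness 0
#115: 23→39, due 60, tardiness 0
#122: 39→52, due 34, tardiness 18
#129: 52→61, due 65, tardiness 0
#136: 61→73, due 33, tardiness 40
Sum = 0+0+0+18+0+40 = 58.
EDD (increasing due date): #136 #122 #108 #101 #115 #129.
#136: 0→12, due 33, tardiness 0
#122: 12→25, due 34, tardiness 0
#108: 25→42, due 39, tardiness 3
#101: 42→48, due 53, tardiness 0
#115: 48→64, due 60, tardiness 4
#129: 64→73, due 65, tardiness 8
Sum = 0+0+3+0+4+8 = 15.
LPT (decreasing processing time): #108 #115 #122 #136 #129 #101.
#108: 0→17, due 39, tardiness 0
#115: 17→33, due 60, tardiness 0
#122: 33→46, due 34, tardiness 12
#136: 46→58, due 33, tardiness 25
#129: 58→67, due 65, tardiness 2
#101: 67→73, due 53, tardiness 20
Sum = 0+0+12+25+2+20 = 59.
SPT 40, FIFO 58, EDD 15, LPT 59 → minimum 15.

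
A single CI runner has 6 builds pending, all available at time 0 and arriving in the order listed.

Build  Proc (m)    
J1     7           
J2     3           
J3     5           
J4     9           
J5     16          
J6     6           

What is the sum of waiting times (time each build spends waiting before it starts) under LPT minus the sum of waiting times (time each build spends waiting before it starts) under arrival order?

58

LPT (decreasing processing time): J5 J4 J1 J6 J3 J2.
J5: waits 0, runs 0→16
J4: waits 16, runs 16→25
J1: waits 25, runs 25→32
J6: waits 32, runs 32→38
J3: waits 38, runs 38→43
J2: waits 43, runs 43→46
Sum = 0+16+25+32+38+43 = 154.
FIFO (arrival order): J1 J2 J3 J4 J5 J6.
J1: waits 0, runs 0→7
J2: waits 7, runs 7→10
J3: waits 10, runs 10→15
J4: waits 15, runs 15→24
J5: waits 24, runs 24→40
J6: waits 40, runs 40→46
Sum = 0+7+10+15+24+40 = 96.
Difference = 154 − 96 = 58.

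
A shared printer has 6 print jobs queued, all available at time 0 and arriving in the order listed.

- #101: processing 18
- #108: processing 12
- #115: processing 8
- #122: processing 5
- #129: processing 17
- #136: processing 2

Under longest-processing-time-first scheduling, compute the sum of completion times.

277

LPT (decreasing processing time): #101 #129 #108 #115 #122 #136.
#101: 0→18
#129: 18→35
#108: 35→47
#115: 47→55
#122: 55→60
#136: 60→62
Sum = 18+35+47+55+60+62 = 277.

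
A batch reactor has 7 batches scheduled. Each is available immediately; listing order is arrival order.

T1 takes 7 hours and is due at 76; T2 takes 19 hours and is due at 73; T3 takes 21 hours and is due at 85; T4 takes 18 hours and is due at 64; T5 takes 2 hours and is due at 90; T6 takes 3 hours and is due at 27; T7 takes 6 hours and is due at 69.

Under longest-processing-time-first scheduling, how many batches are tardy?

2

LPT (decreasing processing time): T3 T2 T4 T1 T7 T6 T5.
T3: 0→21, due 85, tardiness 0
T2: 21→40, due 73, tardiness 0
T4: 40→58, due 64, tardiness 0
T1: 58→65, due 76, tardiness 0
T7: 65→71, due 69, tardiness 2
T6: 71→74, due 27, tardiness 47
T5: 74→76, due 90, tardiness 0
Late batches: 2.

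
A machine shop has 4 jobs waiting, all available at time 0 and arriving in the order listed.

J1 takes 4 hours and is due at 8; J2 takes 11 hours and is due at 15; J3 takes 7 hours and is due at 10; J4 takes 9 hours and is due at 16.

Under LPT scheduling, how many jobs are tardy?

3

LPT (decreasing processing time): J2 J4 J3 J1.
J2: 0→11, due 15, tardiness 0
J4: 11→20, due 16, tardiness 4
J3: 20→27, due 10, tardiness 17
J1: 27→31, due 8, tardiness 23
Late jobs: 3.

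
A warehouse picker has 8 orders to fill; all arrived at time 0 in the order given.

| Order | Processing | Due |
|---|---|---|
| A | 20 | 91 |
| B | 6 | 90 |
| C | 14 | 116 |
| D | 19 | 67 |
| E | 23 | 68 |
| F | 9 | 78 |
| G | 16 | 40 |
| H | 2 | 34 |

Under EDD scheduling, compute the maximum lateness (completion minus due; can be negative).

EDD (increasing due date): H G D E F B A C.
H: 0→2, due 34, lateness -32
G: 2→18, due 40, lateness -22
D: 18→37, due 67, lateness -30
E: 37→60, due 68, lateness -8
F: 60→69, due 78, lateness -9
B: 69→75, due 90, lateness -15
A: 75→95, due 91, lateness 4
C: 95→109, due 116, lateness -7
Maximum = 4.

4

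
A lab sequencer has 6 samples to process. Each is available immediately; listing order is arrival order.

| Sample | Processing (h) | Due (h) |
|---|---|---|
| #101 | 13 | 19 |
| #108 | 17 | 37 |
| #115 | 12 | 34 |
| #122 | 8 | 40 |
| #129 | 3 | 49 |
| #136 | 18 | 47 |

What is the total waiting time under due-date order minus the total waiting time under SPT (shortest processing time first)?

EDD (increasing due date): #101 #115 #108 #122 #136 #129.
#101: waits 0, runs 0→13
#115: waits 13, runs 13→25
#108: waits 25, runs 25→42
#122: waits 42, runs 42→50
#136: waits 50, runs 50→68
#129: waits 68, runs 68→71
Sum = 0+13+25+42+50+68 = 198.
SPT (increasing processing time): #129 #122 #115 #101 #108 #136.
#129: waits 0, runs 0→3
#122: waits 3, runs 3→11
#115: waits 11, runs 11→23
#101: waits 23, runs 23→36
#108: waits 36, runs 36→53
#136: waits 53, runs 53→71
Sum = 0+3+11+23+36+53 = 126.
Difference = 198 − 126 = 72.

72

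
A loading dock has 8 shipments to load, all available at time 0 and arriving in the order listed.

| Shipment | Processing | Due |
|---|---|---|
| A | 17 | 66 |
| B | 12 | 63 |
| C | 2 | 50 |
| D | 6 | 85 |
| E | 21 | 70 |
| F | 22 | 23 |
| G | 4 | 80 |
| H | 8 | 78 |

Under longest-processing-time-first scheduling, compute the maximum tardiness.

42

LPT (decreasing processing time): F E A B H D G C.
F: 0→22, due 23, tardiness 0
E: 22→43, due 70, tardiness 0
A: 43→60, due 66, tardiness 0
B: 60→72, due 63, tardiness 9
H: 72→80, due 78, tardiness 2
D: 80→86, due 85, tardiness 1
G: 86→90, due 80, tardiness 10
C: 90→92, due 50, tardiness 42
Maximum = 42.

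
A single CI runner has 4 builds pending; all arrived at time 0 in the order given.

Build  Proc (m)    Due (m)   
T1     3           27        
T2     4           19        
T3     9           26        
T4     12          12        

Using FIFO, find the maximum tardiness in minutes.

FIFO (arrival order): T1 T2 T3 T4.
T1: 0→3, due 27, tardiness 0
T2: 3→7, due 19, tardiness 0
T3: 7→16, due 26, tardiness 0
T4: 16→28, due 12, tardiness 16
Maximum = 16.

16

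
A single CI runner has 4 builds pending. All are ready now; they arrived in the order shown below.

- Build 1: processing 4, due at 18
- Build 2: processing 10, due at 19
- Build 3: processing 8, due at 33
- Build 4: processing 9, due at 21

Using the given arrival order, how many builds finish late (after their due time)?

1

FIFO (arrival order): Build 1 Build 2 Build 3 Build 4.
Build 1: 0→4, due 18, tardiness 0
Build 2: 4→14, due 19, tardiness 0
Build 3: 14→22, due 33, tardiness 0
Build 4: 22→31, due 21, tardiness 10
Late builds: 1.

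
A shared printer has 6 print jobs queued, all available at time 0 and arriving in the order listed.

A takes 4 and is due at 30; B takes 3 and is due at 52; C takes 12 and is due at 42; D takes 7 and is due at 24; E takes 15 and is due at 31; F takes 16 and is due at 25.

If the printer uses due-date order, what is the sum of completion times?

EDD (increasing due date): D F A E C B.
D: 0→7
F: 7→23
A: 23→27
E: 27→42
C: 42→54
B: 54→57
Sum = 7+23+27+42+54+57 = 210.

210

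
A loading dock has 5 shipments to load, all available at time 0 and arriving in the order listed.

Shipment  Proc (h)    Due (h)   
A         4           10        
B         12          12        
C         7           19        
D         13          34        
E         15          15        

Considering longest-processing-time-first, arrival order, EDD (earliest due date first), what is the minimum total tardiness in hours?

LPT (decreasing processing time): E D B C A.
E: 0→15, due 15, tardiness 0
D: 15→28, due 34, tardiness 0
B: 28→40, due 12, tardiness 28
C: 40→47, due 19, tardiness 28
A: 47→51, due 10, tardiness 41
Sum = 0+0+28+28+41 = 97.
FIFO (arrival order): A B C D E.
A: 0→4, due 10, tardiness 0
B: 4→16, due 12, tardiness 4
C: 16→23, due 19, tardiness 4
D: 23→36, due 34, tardiness 2
E: 36→51, due 15, tardiness 36
Sum = 0+4+4+2+36 = 46.
EDD (increasing due date): A B E C D.
A: 0→4, due 10, tardiness 0
B: 4→16, due 12, tardiness 4
E: 16→31, due 15, tardiness 16
C: 31→38, due 19, tardiness 19
D: 38→51, due 34, tardiness 17
Sum = 0+4+16+19+17 = 56.
LPT 97, FIFO 46, EDD 56 → minimum 46.

46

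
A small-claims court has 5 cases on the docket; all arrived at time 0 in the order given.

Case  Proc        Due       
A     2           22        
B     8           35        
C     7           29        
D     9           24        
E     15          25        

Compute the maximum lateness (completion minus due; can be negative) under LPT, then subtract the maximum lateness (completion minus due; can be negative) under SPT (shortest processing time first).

3

LPT (decreasing processing time): E D B C A.
E: 0→15, due 25, lateness -10
D: 15→24, due 24, lateness 0
B: 24→32, due 35, lateness -3
C: 32→39, due 29, lateness 10
A: 39→41, due 22, lateness 19
Maximum = 19.
SPT (increasing processing time): A C B D E.
A: 0→2, due 22, lateness -20
C: 2→9, due 29, lateness -20
B: 9→17, due 35, lateness -18
D: 17→26, due 24, lateness 2
E: 26→41, due 25, lateness 16
Maximum = 16.
Difference = 19 − 16 = 3.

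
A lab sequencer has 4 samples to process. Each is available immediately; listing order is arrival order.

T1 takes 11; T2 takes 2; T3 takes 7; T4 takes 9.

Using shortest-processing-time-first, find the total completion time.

SPT (increasing processing time): T2 T3 T4 T1.
T2: 0→2
T3: 2→9
T4: 9→18
T1: 18→29
Sum = 2+9+18+29 = 58.

58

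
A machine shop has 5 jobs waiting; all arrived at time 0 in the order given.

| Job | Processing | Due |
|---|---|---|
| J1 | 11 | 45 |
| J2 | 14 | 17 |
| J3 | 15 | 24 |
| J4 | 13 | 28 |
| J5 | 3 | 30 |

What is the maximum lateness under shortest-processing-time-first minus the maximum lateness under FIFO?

6

SPT (increasing processing time): J5 J1 J4 J2 J3.
J5: 0→3, due 30, lateness -27
J1: 3→14, due 45, lateness -31
J4: 14→27, due 28, lateness -1
J2: 27→41, due 17, lateness 24
J3: 41→56, due 24, lateness 32
Maximum = 32.
FIFO (arrival order): J1 J2 J3 J4 J5.
J1: 0→11, due 45, lateness -34
J2: 11→25, due 17, lateness 8
J3: 25→40, due 24, lateness 16
J4: 40→53, due 28, lateness 25
J5: 53→56, due 30, lateness 26
Maximum = 26.
Difference = 32 − 26 = 6.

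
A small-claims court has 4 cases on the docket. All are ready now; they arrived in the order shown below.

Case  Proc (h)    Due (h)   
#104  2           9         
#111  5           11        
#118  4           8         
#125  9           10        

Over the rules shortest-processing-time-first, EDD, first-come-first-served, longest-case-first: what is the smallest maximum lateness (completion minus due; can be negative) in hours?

9

SPT (increasing processing time): #104 #118 #111 #125.
#104: 0→2, due 9, lateness -7
#118: 2→6, due 8, lateness -2
#111: 6→11, due 11, lateness 0
#125: 11→20, due 10, lateness 10
Maximum = 10.
EDD (increasing due date): #118 #104 #125 #111.
#118: 0→4, due 8, lateness -4
#104: 4→6, due 9, lateness -3
#125: 6→15, due 10, lateness 5
#111: 15→20, due 11, lateness 9
Maximum = 9.
FIFO (arrival order): #104 #111 #118 #125.
#104: 0→2, due 9, lateness -7
#111: 2→7, due 11, lateness -4
#118: 7→11, due 8, lateness 3
#125: 11→20, due 10, lateness 10
Maximum = 10.
LPT (decreasing processing time): #125 #111 #118 #104.
#125: 0→9, due 10, lateness -1
#111: 9→14, due 11, lateness 3
#118: 14→18, due 8, lateness 10
#104: 18→20, due 9, lateness 11
Maximum = 11.
SPT 10, EDD 9, FIFO 10, LPT 11 → minimum 9.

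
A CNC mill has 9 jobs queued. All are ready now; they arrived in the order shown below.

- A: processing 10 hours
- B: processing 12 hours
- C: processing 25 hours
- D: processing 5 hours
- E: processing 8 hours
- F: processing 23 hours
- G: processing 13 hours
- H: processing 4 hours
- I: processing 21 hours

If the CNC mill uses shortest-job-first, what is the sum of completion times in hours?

438

SPT (increasing processing time): H D E A B G I F C.
H: 0→4
D: 4→9
E: 9→17
A: 17→27
B: 27→39
G: 39→52
I: 52→73
F: 73→96
C: 96→121
Sum = 4+9+17+27+39+52+73+96+121 = 438.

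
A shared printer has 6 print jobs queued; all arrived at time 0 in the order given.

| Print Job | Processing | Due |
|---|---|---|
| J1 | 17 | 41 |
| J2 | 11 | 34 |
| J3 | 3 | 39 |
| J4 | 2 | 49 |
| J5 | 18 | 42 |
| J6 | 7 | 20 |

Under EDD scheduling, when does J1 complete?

EDD (increasing due date): J6 J2 J3 J1 J5 J4.
J6: 0→7
J2: 7→18
J3: 18→21
J1: 21→38

38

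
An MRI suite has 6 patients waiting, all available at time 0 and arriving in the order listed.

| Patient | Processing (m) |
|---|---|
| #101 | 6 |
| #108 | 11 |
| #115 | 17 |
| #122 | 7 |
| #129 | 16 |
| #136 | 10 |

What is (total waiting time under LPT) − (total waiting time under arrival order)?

54

LPT (decreasing processing time): #115 #129 #108 #136 #122 #101.
#115: waits 0, runs 0→17
#129: waits 17, runs 17→33
#108: waits 33, runs 33→44
#136: waits 44, runs 44→54
#122: waits 54, runs 54→61
#101: waits 61, runs 61→67
Sum = 0+17+33+44+54+61 = 209.
FIFO (arrival order): #101 #108 #115 #122 #129 #136.
#101: waits 0, runs 0→6
#108: waits 6, runs 6→17
#115: waits 17, runs 17→34
#122: waits 34, runs 34→41
#129: waits 41, runs 41→57
#136: waits 57, runs 57→67
Sum = 0+6+17+34+41+57 = 155.
Difference = 209 − 155 = 54.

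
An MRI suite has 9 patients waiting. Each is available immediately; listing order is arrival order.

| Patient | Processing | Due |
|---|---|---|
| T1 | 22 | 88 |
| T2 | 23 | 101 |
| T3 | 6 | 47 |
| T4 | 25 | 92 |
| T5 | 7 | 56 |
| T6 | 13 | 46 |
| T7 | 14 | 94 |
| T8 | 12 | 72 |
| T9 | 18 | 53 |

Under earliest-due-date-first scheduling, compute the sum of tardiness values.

73

EDD (increasing due date): T6 T3 T9 T5 T8 T1 T4 T7 T2.
T6: 0→13, due 46, tardiness 0
T3: 13→19, due 47, tardiness 0
T9: 19→37, due 53, tardiness 0
T5: 37→44, due 56, tardiness 0
T8: 44→56, due 72, tardiness 0
T1: 56→78, due 88, tardiness 0
T4: 78→103, due 92, tardiness 11
T7: 103→117, due 94, tardiness 23
T2: 117→140, due 101, tardiness 39
Sum = 0+0+0+0+0+0+11+23+39 = 73.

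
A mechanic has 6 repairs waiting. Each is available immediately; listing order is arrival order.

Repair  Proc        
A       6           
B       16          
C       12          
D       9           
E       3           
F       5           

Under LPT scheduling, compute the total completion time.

223

LPT (decreasing processing time): B C D A F E.
B: 0→16
C: 16→28
D: 28→37
A: 37→43
F: 43→48
E: 48→51
Sum = 16+28+37+43+48+51 = 223.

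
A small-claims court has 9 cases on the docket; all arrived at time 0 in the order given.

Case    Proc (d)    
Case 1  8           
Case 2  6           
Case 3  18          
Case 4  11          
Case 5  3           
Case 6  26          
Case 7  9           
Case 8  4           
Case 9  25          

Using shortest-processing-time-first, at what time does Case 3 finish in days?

59

SPT (increasing processing time): Case 5 Case 8 Case 2 Case 1 Case 7 Case 4 Case 3 Case 9 Case 6.
Case 5: 0→3
Case 8: 3→7
Case 2: 7→13
Case 1: 13→21
Case 7: 21→30
Case 4: 30→41
Case 3: 41→59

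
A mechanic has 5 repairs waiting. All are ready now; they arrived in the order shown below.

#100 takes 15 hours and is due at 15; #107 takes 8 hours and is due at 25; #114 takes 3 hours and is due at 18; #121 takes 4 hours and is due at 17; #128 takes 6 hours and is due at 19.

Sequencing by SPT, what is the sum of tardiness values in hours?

21

SPT (increasing processing time): #114 #121 #128 #107 #100.
#114: 0→3, due 18, tardiness 0
#121: 3→7, due 17, tardiness 0
#128: 7→13, due 19, tardiness 0
#107: 13→21, due 25, tardiness 0
#100: 21→36, due 15, tardiness 21
Sum = 0+0+0+0+21 = 21.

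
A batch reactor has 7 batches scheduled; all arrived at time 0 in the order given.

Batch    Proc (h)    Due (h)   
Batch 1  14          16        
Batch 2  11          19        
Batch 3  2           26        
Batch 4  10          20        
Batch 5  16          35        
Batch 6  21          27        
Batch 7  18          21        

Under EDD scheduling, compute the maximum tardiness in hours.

57

EDD (increasing due date): Batch 1 Batch 2 Batch 4 Batch 7 Batch 3 Batch 6 Batch 5.
Batch 1: 0→14, due 16, tardiness 0
Batch 2: 14→25, due 19, tardiness 6
Batch 4: 25→35, due 20, tardiness 15
Batch 7: 35→53, due 21, tardiness 32
Batch 3: 53→55, due 26, tardiness 29
Batch 6: 55→76, due 27, tardiness 49
Batch 5: 76→92, due 35, tardiness 57
Maximum = 57.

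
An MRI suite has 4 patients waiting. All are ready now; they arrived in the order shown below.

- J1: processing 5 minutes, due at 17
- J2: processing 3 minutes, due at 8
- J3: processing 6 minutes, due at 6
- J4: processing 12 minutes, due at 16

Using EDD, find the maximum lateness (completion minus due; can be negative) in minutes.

EDD (increasing due date): J3 J2 J4 J1.
J3: 0→6, due 6, lateness 0
J2: 6→9, due 8, lateness 1
J4: 9→21, due 16, lateness 5
J1: 21→26, due 17, lateness 9
Maximum = 9.

9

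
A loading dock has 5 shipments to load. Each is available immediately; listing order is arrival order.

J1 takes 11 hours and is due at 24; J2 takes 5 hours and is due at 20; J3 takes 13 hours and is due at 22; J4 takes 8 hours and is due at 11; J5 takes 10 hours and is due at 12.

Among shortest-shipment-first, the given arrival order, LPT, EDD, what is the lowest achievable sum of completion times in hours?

SPT (increasing processing time): J2 J4 J5 J1 J3.
J2: 0→5
J4: 5→13
J5: 13→23
J1: 23→34
J3: 34→47
Sum = 5+13+23+34+47 = 122.
FIFO (arrival order): J1 J2 J3 J4 J5.
J1: 0→11
J2: 11→16
J3: 16→29
J4: 29→37
J5: 37→47
Sum = 11+16+29+37+47 = 140.
LPT (decreasing processing time): J3 J1 J5 J4 J2.
J3: 0→13
J1: 13→24
J5: 24→34
J4: 34→42
J2: 42→47
Sum = 13+24+34+42+47 = 160.
EDD (increasing due date): J4 J5 J2 J3 J1.
J4: 0→8
J5: 8→18
J2: 18→23
J3: 23→36
J1: 36→47
Sum = 8+18+23+36+47 = 132.
SPT 122, FIFO 140, LPT 160, EDD 132 → minimum 122.

122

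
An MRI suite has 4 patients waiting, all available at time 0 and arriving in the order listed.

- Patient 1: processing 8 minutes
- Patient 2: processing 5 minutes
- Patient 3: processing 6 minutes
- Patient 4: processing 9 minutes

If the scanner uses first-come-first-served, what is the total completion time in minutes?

FIFO (arrival order): Patient 1 Patient 2 Patient 3 Patient 4.
Patient 1: 0→8
Patient 2: 8→13
Patient 3: 13→19
Patient 4: 19→28
Sum = 8+13+19+28 = 68.

68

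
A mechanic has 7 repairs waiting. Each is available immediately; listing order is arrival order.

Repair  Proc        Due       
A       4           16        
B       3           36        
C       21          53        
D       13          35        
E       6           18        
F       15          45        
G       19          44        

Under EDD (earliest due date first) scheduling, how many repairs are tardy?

EDD (increasing due date): A E D B G F C.
A: 0→4, due 16, tardiness 0
E: 4→10, due 18, tardiness 0
D: 10→23, due 35, tardiness 0
B: 23→26, due 36, tardiness 0
G: 26→45, due 44, tardiness 1
F: 45→60, due 45, tardiness 15
C: 60→81, due 53, tardiness 28
Late repairs: 3.

3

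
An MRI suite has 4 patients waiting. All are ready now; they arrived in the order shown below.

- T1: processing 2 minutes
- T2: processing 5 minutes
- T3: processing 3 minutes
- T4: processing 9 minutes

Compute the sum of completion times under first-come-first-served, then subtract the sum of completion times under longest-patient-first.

FIFO (arrival order): T1 T2 T3 T4.
T1: 0→2
T2: 2→7
T3: 7→10
T4: 10→19
Sum = 2+7+10+19 = 38.
LPT (decreasing processing time): T4 T2 T3 T1.
T4: 0→9
T2: 9→14
T3: 14→17
T1: 17→19
Sum = 9+14+17+19 = 59.
Difference = 38 − 59 = -21.

-21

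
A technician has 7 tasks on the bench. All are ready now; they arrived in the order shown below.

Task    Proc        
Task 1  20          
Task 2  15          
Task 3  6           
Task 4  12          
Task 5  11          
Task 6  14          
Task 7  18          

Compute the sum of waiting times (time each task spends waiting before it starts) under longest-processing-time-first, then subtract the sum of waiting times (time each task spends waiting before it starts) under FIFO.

LPT (decreasing processing time): Task 1 Task 7 Task 2 Task 6 Task 4 Task 5 Task 3.
Task 1: waits 0, runs 0→20
Task 7: waits 20, runs 20→38
Task 2: waits 38, runs 38→53
Task 6: waits 53, runs 53→67
Task 4: waits 67, runs 67→79
Task 5: waits 79, runs 79→90
Task 3: waits 90, runs 90→96
Sum = 0+20+38+53+67+79+90 = 347.
FIFO (arrival order): Task 1 Task 2 Task 3 Task 4 Task 5 Task 6 Task 7.
Task 1: waits 0, runs 0→20
Task 2: waits 20, runs 20→35
Task 3: waits 35, runs 35→41
Task 4: waits 41, runs 41→53
Task 5: waits 53, runs 53→64
Task 6: waits 64, runs 64→78
Task 7: waits 78, runs 78→96
Sum = 0+20+35+41+53+64+78 = 291.
Difference = 347 − 291 = 56.

56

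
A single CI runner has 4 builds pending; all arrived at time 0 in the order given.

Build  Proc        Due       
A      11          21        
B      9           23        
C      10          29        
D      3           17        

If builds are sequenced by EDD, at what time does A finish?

14

EDD (increasing due date): D A B C.
D: 0→3
A: 3→14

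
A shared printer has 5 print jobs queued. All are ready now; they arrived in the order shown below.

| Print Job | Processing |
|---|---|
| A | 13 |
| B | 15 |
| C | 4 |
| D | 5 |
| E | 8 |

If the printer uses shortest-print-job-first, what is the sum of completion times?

SPT (increasing processing time): C D E A B.
C: 0→4
D: 4→9
E: 9→17
A: 17→30
B: 30→45
Sum = 4+9+17+30+45 = 105.

105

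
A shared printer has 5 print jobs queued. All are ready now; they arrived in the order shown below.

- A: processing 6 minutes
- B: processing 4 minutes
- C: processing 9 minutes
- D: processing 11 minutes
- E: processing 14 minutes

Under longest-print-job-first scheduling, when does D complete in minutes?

25

LPT (decreasing processing time): E D C A B.
E: 0→14
D: 14→25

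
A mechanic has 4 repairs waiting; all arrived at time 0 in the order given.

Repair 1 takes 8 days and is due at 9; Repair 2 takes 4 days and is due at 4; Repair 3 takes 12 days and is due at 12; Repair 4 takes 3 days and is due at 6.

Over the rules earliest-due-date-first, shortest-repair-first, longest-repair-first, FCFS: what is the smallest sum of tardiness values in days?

22

EDD (increasing due date): Repair 2 Repair 4 Repair 1 Repair 3.
Repair 2: 0→4, due 4, tardiness 0
Repair 4: 4→7, due 6, tardiness 1
Repair 1: 7→15, due 9, tardiness 6
Repair 3: 15→27, due 12, tardiness 15
Sum = 0+1+6+15 = 22.
SPT (increasing processing time): Repair 4 Repair 2 Repair 1 Repair 3.
Repair 4: 0→3, due 6, tardiness 0
Repair 2: 3→7, due 4, tardiness 3
Repair 1: 7→15, due 9, tardiness 6
Repair 3: 15→27, due 12, tardiness 15
Sum = 0+3+6+15 = 24.
LPT (decreasing processing time): Repair 3 Repair 1 Repair 2 Repair 4.
Repair 3: 0→12, due 12, tardiness 0
Repair 1: 12→20, due 9, tardiness 11
Repair 2: 20→24, due 4, tardiness 20
Repair 4: 24→27, due 6, tardiness 21
Sum = 0+11+20+21 = 52.
FIFO (arrival order): Repair 1 Repair 2 Repair 3 Repair 4.
Repair 1: 0→8, due 9, tardiness 0
Repair 2: 8→12, due 4, tardiness 8
Repair 3: 12→24, due 12, tardiness 12
Repair 4: 24→27, due 6, tardiness 21
Sum = 0+8+12+21 = 41.
EDD 22, SPT 24, LPT 52, FIFO 41 → minimum 22.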